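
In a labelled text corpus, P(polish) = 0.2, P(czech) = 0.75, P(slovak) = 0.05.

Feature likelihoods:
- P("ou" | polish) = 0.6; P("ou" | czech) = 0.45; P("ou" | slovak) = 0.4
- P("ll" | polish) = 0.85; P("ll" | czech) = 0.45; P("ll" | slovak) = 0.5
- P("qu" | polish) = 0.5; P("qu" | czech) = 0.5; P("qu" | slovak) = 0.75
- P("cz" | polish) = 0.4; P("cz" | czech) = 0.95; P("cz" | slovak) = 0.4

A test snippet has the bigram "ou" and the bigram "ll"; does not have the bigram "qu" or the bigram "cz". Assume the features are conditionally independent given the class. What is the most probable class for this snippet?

polish

polish: 0.2 × 0.6 × 0.85 × (1−0.5) × (1−0.4) = 0.0306
czech: 0.75 × 0.45 × 0.45 × (1−0.5) × (1−0.95) = 0.003796875
slovak: 0.05 × 0.4 × 0.5 × (1−0.75) × (1−0.4) = 0.0015
Highest score → polish.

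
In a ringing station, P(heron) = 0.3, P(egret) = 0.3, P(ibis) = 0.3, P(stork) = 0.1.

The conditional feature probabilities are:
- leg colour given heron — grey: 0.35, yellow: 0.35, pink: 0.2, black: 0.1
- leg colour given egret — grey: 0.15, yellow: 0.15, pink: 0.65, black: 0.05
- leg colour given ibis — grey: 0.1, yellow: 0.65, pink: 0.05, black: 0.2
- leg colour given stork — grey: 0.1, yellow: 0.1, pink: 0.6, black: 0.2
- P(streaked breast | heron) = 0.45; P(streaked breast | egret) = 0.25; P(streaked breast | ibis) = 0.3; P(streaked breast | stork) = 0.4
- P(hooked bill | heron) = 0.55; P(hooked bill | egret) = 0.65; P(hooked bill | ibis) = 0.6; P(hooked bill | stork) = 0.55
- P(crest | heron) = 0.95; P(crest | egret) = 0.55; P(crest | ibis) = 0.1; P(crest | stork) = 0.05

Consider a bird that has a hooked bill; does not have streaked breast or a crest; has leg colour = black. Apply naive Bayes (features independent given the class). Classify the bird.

ibis

heron: 0.3 × 0.1 × (1−0.45) × 0.55 × (1−0.95) = 0.00045375
egret: 0.3 × 0.05 × (1−0.25) × 0.65 × (1−0.55) = 0.003290625
ibis: 0.3 × 0.2 × (1−0.3) × 0.6 × (1−0.1) = 0.02268
stork: 0.1 × 0.2 × (1−0.4) × 0.55 × (1−0.05) = 0.00627
Highest score → ibis.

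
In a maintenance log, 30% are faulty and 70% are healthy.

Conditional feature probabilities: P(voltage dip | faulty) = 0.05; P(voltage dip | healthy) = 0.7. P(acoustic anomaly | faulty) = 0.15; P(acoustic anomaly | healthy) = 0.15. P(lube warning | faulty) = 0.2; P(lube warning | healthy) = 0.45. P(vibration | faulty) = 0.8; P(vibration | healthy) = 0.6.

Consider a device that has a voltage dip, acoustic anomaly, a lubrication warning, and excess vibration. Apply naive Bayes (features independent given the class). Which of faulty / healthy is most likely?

healthy

faulty: 0.3 × 0.05 × 0.15 × 0.2 × 0.8 = 0.00036
healthy: 0.7 × 0.7 × 0.15 × 0.45 × 0.6 = 0.019845
Highest score → healthy.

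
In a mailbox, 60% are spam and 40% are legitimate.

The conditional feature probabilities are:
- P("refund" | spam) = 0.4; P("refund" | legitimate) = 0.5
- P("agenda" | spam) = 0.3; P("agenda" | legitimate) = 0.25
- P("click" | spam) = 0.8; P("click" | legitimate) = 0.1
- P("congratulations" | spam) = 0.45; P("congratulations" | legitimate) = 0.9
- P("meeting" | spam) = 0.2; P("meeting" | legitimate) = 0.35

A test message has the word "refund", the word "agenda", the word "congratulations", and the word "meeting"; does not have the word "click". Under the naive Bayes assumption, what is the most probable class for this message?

legitimate

spam: 0.6 × 0.4 × 0.3 × (1−0.8) × 0.45 × 0.2 = 0.001296
legitimate: 0.4 × 0.5 × 0.25 × (1−0.1) × 0.9 × 0.35 = 0.014175
Highest score → legitimate.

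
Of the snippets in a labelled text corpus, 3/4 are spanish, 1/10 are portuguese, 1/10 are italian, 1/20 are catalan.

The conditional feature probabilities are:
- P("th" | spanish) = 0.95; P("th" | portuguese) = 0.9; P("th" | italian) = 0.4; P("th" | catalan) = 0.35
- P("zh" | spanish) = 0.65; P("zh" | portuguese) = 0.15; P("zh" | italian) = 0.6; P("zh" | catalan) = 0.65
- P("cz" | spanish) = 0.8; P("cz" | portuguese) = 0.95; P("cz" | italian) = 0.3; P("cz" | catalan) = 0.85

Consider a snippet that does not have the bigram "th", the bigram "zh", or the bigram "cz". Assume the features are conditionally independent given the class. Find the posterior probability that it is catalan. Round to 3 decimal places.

spanish: 0.75 × (1−0.95) × (1−0.65) × (1−0.8) = 0.002625
portuguese: 0.1 × (1−0.9) × (1−0.15) × (1−0.95) = 0.000425
italian: 0.1 × (1−0.4) × (1−0.6) × (1−0.3) = 0.0168
catalan: 0.05 × (1−0.35) × (1−0.65) × (1−0.85) = 0.00170625
P(catalan | x) = 0.00170625 / 0.02155625 ≈ 0.079

0.079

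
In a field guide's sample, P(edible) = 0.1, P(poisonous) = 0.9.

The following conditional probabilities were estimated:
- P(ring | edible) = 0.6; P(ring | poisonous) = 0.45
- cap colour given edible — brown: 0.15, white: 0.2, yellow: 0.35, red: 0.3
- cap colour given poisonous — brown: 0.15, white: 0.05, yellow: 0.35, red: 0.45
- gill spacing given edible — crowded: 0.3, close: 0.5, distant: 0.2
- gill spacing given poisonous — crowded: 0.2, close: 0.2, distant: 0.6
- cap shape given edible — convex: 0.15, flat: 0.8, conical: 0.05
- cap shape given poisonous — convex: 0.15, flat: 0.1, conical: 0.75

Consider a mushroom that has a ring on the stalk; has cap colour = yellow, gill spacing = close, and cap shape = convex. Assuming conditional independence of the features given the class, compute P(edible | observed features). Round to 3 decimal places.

edible: 0.1 × 0.6 × 0.35 × 0.5 × 0.15 = 0.001575
poisonous: 0.9 × 0.45 × 0.35 × 0.2 × 0.15 = 0.0042525
P(edible | x) = 0.001575 / 0.0058275 ≈ 0.270

0.270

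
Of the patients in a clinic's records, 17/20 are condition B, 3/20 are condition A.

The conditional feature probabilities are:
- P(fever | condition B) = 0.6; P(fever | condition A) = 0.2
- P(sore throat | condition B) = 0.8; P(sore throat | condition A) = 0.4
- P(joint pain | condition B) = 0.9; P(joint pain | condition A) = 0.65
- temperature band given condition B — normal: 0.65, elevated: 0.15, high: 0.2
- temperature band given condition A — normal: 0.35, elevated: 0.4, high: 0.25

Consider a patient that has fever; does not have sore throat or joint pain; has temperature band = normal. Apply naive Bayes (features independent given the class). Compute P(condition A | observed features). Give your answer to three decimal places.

condition B: 0.85 × 0.6 × (1−0.8) × (1−0.9) × 0.65 = 0.00663
condition A: 0.15 × 0.2 × (1−0.4) × (1−0.65) × 0.35 = 0.002205
P(condition A | x) = 0.002205 / 0.008835 ≈ 0.250

0.250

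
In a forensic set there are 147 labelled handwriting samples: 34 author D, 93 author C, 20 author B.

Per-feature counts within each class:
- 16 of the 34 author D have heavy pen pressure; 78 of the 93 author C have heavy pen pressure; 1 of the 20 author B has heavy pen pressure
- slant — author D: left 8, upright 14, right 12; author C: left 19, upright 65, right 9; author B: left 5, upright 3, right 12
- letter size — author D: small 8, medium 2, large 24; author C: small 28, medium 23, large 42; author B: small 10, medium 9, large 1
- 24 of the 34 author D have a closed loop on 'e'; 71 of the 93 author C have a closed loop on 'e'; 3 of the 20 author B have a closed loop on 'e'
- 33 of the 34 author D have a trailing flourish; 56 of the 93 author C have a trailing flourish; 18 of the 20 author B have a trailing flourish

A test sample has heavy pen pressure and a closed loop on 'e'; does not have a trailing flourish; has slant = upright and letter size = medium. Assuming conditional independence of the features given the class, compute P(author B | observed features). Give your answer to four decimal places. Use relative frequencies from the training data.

author D: (34/147) × (16/34) × (14/34) × (2/34) × (24/34) × (1/34) ≈ 0.0000547339
author C: (93/147) × (78/93) × (65/93) × (23/93) × (71/93) × (37/93) ≈ 0.0278578
author B: (20/147) × (1/20) × (3/20) × (9/20) × (3/20) × (2/20) ≈ 0.00000688776
P(author B | x) = 0.00000688776 / 0.02791942166 ≈ 0.0002

0.0002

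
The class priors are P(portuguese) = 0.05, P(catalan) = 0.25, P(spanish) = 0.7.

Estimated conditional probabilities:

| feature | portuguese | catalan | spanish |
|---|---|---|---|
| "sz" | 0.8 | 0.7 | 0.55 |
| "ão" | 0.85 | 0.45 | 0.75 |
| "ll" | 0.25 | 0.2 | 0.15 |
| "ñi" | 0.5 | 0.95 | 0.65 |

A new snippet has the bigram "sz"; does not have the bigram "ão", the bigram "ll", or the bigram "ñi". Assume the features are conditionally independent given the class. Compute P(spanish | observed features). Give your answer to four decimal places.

0.8244

portuguese: 0.05 × 0.8 × (1−0.85) × (1−0.25) × (1−0.5) = 0.00225
catalan: 0.25 × 0.7 × (1−0.45) × (1−0.2) × (1−0.95) = 0.00385
spanish: 0.7 × 0.55 × (1−0.75) × (1−0.15) × (1−0.65) = 0.028634375
P(spanish | x) = 0.028634375 / 0.034734375 ≈ 0.8244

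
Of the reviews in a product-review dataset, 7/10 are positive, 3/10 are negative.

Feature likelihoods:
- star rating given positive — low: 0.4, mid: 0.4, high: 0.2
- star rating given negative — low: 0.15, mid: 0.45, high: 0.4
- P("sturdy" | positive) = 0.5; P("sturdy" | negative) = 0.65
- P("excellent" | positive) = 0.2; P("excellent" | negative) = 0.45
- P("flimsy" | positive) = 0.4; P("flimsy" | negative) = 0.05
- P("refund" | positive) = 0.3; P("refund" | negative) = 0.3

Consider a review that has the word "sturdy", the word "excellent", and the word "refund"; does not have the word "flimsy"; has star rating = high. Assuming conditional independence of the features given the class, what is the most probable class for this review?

positive: 0.7 × 0.2 × 0.5 × 0.2 × (1−0.4) × 0.3 = 0.00252
negative: 0.3 × 0.4 × 0.65 × 0.45 × (1−0.05) × 0.3 = 0.0100035
Highest score → negative.

negative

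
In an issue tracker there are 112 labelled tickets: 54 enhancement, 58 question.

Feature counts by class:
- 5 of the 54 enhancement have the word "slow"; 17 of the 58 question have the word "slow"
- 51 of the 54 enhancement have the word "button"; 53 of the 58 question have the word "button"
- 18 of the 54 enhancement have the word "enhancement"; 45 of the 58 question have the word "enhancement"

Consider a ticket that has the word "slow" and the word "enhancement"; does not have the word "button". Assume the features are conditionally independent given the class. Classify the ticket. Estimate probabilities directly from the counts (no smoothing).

question

enhancement: (54/112) × (5/54) × (3/54) × (18/54) ≈ 0.00082672
question: (58/112) × (17/58) × (5/58) × (45/58) ≈ 0.0101521
Highest score → question.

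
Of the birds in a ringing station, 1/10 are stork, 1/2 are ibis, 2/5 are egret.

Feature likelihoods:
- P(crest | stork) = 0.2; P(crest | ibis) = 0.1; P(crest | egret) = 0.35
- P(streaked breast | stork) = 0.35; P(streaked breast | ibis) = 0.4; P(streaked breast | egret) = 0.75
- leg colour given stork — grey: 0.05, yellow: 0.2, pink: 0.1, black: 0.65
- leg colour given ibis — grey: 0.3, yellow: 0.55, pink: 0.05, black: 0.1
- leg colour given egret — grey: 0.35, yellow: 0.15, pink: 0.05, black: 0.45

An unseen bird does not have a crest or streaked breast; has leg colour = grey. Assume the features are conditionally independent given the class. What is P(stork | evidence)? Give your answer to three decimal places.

stork: 0.1 × (1−0.2) × (1−0.35) × 0.05 = 0.0026
ibis: 0.5 × (1−0.1) × (1−0.4) × 0.3 = 0.081
egret: 0.4 × (1−0.35) × (1−0.75) × 0.35 = 0.02275
P(stork | x) = 0.0026 / 0.10635 ≈ 0.024

0.024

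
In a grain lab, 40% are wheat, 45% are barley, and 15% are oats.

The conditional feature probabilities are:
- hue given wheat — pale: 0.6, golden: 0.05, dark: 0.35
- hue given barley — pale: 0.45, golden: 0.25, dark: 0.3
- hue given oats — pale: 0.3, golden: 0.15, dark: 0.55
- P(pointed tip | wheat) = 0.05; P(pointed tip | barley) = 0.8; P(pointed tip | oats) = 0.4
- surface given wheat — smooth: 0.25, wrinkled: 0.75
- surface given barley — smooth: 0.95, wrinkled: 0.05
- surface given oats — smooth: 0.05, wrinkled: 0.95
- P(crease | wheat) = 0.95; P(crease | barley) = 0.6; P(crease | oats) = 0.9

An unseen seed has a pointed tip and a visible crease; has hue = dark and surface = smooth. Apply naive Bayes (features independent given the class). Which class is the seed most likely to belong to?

wheat: 0.4 × 0.35 × 0.05 × 0.25 × 0.95 = 0.0016625
barley: 0.45 × 0.3 × 0.8 × 0.95 × 0.6 = 0.06156
oats: 0.15 × 0.55 × 0.4 × 0.05 × 0.9 = 0.001485
Highest score → barley.

barley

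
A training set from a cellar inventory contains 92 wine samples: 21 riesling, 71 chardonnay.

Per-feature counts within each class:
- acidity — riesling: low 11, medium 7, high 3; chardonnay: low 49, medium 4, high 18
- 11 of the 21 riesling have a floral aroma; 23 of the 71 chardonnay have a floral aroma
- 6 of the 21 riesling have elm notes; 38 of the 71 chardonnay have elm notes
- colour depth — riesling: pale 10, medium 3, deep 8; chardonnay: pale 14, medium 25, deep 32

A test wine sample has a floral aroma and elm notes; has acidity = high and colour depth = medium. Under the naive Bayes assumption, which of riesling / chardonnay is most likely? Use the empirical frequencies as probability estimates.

chardonnay

riesling: (21/92) × (3/21) × (11/21) × (6/21) × (3/21) ≈ 0.000697173
chardonnay: (71/92) × (18/71) × (23/71) × (38/71) × (25/71) ≈ 0.0119443
Highest score → chardonnay.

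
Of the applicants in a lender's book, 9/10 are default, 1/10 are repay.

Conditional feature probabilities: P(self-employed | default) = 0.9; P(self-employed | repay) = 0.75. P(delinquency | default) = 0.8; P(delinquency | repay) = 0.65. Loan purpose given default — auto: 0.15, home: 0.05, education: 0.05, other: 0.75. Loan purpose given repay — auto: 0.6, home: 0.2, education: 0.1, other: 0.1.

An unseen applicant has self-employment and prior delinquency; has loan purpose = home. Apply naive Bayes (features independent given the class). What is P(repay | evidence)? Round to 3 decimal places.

default: 0.9 × 0.9 × 0.8 × 0.05 = 0.0324
repay: 0.1 × 0.75 × 0.65 × 0.2 = 0.00975
P(repay | x) = 0.00975 / 0.04215 ≈ 0.231

0.231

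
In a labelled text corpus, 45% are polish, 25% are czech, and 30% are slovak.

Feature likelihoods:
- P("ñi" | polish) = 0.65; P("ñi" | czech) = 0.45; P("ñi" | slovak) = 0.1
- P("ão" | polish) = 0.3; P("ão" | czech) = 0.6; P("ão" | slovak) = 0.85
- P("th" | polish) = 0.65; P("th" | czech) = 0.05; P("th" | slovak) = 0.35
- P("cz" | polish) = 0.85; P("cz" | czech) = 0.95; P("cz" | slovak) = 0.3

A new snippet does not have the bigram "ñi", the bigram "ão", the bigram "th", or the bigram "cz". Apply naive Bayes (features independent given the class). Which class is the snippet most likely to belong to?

slovak

polish: 0.45 × (1−0.65) × (1−0.3) × (1−0.65) × (1−0.85) = 0.005788125
czech: 0.25 × (1−0.45) × (1−0.6) × (1−0.05) × (1−0.95) = 0.0026125
slovak: 0.3 × (1−0.1) × (1−0.85) × (1−0.35) × (1−0.3) = 0.0184275
Highest score → slovak.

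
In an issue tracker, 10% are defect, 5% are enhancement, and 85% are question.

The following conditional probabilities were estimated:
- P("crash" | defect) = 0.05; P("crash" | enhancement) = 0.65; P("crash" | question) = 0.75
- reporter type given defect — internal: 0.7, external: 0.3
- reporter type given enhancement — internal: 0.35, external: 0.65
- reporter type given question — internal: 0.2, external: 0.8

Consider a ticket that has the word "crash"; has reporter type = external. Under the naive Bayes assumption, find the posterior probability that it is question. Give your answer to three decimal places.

defect: 0.1 × 0.05 × 0.3 = 0.0015
enhancement: 0.05 × 0.65 × 0.65 = 0.021125
question: 0.85 × 0.75 × 0.8 = 0.51
P(question | x) = 0.51 / 0.532625 ≈ 0.958

0.958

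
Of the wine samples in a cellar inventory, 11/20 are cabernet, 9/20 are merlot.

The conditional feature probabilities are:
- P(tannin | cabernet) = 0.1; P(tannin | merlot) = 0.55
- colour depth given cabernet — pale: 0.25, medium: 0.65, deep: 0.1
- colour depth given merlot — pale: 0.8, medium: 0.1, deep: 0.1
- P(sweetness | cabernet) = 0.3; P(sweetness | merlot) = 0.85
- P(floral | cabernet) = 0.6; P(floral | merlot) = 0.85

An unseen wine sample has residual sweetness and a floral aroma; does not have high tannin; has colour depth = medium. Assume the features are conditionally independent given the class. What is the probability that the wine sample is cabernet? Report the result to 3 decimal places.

cabernet: 0.55 × (1−0.1) × 0.65 × 0.3 × 0.6 = 0.057915
merlot: 0.45 × (1−0.55) × 0.1 × 0.85 × 0.85 = 0.014630625
P(cabernet | x) = 0.057915 / 0.072545625 ≈ 0.798

0.798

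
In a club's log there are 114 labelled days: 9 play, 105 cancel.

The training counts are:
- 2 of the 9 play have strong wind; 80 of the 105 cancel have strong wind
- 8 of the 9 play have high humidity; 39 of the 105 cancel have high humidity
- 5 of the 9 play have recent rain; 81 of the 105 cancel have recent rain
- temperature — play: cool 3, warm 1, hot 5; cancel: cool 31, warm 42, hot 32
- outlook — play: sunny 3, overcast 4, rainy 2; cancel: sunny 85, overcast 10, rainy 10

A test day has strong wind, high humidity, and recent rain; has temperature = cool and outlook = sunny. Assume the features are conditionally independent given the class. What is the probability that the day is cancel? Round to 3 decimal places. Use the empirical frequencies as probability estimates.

0.980

play: (9/114) × (2/9) × (8/9) × (5/9) × (3/9) × (3/9) ≈ 0.000962626
cancel: (105/114) × (80/105) × (39/105) × (81/105) × (31/105) × (85/105) ≈ 0.0480572
P(cancel | x) = 0.0480572 / 0.049019826 ≈ 0.980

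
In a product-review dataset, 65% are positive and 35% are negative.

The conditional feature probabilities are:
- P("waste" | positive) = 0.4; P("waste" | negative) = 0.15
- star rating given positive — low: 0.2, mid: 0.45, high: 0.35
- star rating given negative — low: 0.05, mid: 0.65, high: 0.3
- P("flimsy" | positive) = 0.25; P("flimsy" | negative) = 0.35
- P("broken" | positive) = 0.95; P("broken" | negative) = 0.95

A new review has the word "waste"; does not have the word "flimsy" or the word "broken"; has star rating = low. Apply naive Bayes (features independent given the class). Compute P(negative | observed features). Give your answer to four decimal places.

positive: 0.65 × 0.4 × 0.2 × (1−0.25) × (1−0.95) = 0.00195
negative: 0.35 × 0.15 × 0.05 × (1−0.35) × (1−0.95) = 0.0000853125
P(negative | x) = 0.0000853125 / 0.0020353125 ≈ 0.0419

0.0419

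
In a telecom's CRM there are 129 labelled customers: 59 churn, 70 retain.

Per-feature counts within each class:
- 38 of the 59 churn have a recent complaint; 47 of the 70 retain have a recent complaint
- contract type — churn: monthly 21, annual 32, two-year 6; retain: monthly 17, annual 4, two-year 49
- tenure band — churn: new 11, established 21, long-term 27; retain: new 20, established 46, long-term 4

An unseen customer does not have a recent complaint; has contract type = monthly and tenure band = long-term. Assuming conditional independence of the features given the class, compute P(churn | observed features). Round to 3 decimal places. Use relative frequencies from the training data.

0.915

churn: (59/129) × (21/59) × (21/59) × (27/59) ≈ 0.026516
retain: (70/129) × (23/70) × (17/70) × (4/70) ≈ 0.00247429
P(churn | x) = 0.026516 / 0.02899029 ≈ 0.915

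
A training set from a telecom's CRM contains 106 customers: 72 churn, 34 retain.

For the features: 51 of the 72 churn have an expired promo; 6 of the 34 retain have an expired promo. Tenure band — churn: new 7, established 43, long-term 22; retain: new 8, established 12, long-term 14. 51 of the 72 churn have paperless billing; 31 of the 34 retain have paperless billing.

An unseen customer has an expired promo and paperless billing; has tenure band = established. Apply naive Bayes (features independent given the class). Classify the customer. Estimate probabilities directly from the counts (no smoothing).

churn: (72/106) × (51/72) × (43/72) × (51/72) ≈ 0.203534
retain: (34/106) × (6/34) × (12/34) × (31/34) ≈ 0.0182151
Highest score → churn.

churn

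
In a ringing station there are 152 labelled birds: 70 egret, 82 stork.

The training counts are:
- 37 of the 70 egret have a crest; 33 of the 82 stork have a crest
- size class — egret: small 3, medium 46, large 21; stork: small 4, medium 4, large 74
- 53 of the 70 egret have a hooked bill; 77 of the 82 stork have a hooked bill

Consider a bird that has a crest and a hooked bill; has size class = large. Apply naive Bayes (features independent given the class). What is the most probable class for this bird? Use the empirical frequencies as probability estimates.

stork

egret: (70/152) × (37/70) × (21/70) × (53/70) ≈ 0.0552914
stork: (82/152) × (33/82) × (74/82) × (77/82) ≈ 0.183978
Highest score → stork.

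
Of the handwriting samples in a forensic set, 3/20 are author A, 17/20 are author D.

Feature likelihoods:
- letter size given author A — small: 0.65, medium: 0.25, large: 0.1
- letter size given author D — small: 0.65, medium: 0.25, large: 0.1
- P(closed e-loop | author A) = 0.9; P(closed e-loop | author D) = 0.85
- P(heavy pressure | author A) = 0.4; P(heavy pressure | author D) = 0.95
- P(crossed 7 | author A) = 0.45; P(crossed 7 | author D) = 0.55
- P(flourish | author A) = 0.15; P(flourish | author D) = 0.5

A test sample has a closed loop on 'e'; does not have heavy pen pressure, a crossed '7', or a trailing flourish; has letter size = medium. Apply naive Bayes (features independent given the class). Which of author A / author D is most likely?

author A

author A: 0.15 × 0.25 × 0.9 × (1−0.4) × (1−0.45) × (1−0.15) = 0.009466875
author D: 0.85 × 0.25 × 0.85 × (1−0.95) × (1−0.55) × (1−0.5) = 0.00203203125
Highest score → author A.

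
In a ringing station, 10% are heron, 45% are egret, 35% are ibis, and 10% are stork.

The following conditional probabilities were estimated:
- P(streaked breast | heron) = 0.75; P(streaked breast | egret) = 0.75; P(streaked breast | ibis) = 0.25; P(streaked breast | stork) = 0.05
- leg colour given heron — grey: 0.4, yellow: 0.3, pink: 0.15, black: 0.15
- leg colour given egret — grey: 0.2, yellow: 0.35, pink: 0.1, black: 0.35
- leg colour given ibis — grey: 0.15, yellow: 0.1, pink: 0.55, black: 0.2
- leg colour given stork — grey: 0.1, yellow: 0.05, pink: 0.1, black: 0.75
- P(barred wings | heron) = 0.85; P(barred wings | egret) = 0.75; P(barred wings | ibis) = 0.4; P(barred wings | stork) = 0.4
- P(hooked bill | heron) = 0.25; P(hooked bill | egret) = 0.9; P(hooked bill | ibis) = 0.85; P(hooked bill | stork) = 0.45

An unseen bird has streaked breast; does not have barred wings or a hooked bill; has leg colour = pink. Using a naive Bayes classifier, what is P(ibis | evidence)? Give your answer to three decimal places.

heron: 0.1 × 0.75 × 0.15 × (1−0.85) × (1−0.25) = 0.001265625
egret: 0.45 × 0.75 × 0.1 × (1−0.75) × (1−0.9) = 0.00084375
ibis: 0.35 × 0.25 × 0.55 × (1−0.4) × (1−0.85) = 0.00433125
stork: 0.1 × 0.05 × 0.1 × (1−0.4) × (1−0.45) = 0.000165
P(ibis | x) = 0.00433125 / 0.006605625 ≈ 0.656

0.656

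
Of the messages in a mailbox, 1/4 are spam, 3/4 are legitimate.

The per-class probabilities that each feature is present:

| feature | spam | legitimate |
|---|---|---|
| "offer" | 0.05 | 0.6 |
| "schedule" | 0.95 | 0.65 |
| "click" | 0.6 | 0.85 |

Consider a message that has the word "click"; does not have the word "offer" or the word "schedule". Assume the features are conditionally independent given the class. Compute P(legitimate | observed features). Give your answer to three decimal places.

spam: 0.25 × (1−0.05) × (1−0.95) × 0.6 = 0.007125
legitimate: 0.75 × (1−0.6) × (1−0.65) × 0.85 = 0.08925
P(legitimate | x) = 0.08925 / 0.096375 ≈ 0.926

0.926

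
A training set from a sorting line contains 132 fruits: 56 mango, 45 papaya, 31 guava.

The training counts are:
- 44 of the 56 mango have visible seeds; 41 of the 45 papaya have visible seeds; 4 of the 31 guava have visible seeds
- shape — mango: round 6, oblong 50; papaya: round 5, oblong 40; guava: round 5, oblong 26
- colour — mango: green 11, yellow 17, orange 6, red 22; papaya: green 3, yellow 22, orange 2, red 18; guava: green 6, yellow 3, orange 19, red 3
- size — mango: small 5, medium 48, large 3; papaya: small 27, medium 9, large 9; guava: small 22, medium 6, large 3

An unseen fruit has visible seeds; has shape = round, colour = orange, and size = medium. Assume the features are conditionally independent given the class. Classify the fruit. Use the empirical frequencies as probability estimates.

mango

mango: (56/132) × (44/56) × (6/56) × (6/56) × (48/56) ≈ 0.00327988
papaya: (45/132) × (41/45) × (5/45) × (2/45) × (9/45) ≈ 0.000306771
guava: (31/132) × (4/31) × (5/31) × (19/31) × (6/31) ≈ 0.000579797
Highest score → mango.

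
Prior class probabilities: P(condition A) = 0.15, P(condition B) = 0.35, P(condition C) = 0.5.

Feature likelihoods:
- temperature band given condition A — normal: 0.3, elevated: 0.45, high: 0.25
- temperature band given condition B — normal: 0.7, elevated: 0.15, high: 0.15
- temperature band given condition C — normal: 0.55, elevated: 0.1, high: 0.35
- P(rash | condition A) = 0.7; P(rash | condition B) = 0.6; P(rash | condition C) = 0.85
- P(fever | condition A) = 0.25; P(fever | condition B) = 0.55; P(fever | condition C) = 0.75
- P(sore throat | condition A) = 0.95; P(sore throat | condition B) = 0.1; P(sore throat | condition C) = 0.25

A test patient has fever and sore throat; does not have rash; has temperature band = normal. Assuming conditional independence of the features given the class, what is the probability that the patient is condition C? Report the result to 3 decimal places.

0.474

condition A: 0.15 × 0.3 × (1−0.7) × 0.25 × 0.95 = 0.00320625
condition B: 0.35 × 0.7 × (1−0.6) × 0.55 × 0.1 = 0.00539
condition C: 0.5 × 0.55 × (1−0.85) × 0.75 × 0.25 = 0.007734375
P(condition C | x) = 0.007734375 / 0.016330625 ≈ 0.474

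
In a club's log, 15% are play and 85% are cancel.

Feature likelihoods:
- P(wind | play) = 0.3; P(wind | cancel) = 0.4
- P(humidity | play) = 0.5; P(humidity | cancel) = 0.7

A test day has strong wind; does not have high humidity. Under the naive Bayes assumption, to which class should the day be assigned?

cancel

play: 0.15 × 0.3 × (1−0.5) = 0.0225
cancel: 0.85 × 0.4 × (1−0.7) = 0.102
Highest score → cancel.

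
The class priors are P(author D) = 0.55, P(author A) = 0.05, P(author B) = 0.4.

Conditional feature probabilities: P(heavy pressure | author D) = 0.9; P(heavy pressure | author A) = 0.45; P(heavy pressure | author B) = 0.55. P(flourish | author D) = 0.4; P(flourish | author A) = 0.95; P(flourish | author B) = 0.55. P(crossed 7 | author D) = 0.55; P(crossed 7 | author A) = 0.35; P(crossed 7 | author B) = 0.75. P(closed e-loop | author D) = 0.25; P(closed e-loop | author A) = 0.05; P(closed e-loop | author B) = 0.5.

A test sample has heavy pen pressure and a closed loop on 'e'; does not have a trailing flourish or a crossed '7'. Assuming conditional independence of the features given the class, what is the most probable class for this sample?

author D: 0.55 × 0.9 × (1−0.4) × (1−0.55) × 0.25 = 0.0334125
author A: 0.05 × 0.45 × (1−0.95) × (1−0.35) × 0.05 = 0.0000365625
author B: 0.4 × 0.55 × (1−0.55) × (1−0.75) × 0.5 = 0.012375
Highest score → author D.

author D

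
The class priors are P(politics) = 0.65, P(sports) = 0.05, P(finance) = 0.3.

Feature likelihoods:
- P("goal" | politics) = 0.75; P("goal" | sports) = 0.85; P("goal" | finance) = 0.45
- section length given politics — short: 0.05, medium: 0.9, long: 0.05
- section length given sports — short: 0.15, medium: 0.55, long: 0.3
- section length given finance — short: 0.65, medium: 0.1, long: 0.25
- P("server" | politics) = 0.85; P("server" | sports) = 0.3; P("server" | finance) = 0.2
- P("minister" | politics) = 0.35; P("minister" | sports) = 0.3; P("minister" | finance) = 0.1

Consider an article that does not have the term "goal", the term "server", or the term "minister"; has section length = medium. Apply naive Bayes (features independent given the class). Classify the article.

politics

politics: 0.65 × (1−0.75) × 0.9 × (1−0.85) × (1−0.35) = 0.014259375
sports: 0.05 × (1−0.85) × 0.55 × (1−0.3) × (1−0.3) = 0.00202125
finance: 0.3 × (1−0.45) × 0.1 × (1−0.2) × (1−0.1) = 0.01188
Highest score → politics.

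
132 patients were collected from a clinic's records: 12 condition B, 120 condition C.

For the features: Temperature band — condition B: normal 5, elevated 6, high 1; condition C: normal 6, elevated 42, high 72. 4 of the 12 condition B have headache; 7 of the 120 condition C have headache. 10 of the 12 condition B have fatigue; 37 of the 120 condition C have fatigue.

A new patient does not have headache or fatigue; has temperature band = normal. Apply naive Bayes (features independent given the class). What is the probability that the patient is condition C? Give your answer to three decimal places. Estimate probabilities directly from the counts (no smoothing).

0.876

condition B: (12/132) × (5/12) × (8/12) × (2/12) ≈ 0.00420875
condition C: (120/132) × (6/120) × (113/120) × (83/120) ≈ 0.0296054
P(condition C | x) = 0.0296054 / 0.03381415 ≈ 0.876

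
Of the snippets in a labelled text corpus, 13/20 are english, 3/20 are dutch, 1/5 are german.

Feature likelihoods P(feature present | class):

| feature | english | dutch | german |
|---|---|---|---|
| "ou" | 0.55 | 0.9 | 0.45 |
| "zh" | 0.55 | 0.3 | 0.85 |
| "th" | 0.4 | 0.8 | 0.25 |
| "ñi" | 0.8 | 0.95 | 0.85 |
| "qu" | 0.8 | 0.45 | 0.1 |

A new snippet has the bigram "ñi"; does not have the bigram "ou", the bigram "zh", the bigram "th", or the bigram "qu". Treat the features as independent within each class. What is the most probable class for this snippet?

english

english: 0.65 × (1−0.55) × (1−0.55) × (1−0.4) × 0.8 × (1−0.8) = 0.012636
dutch: 0.15 × (1−0.9) × (1−0.3) × (1−0.8) × 0.95 × (1−0.45) = 0.00109725
german: 0.2 × (1−0.45) × (1−0.85) × (1−0.25) × 0.85 × (1−0.1) = 0.009466875
Highest score → english.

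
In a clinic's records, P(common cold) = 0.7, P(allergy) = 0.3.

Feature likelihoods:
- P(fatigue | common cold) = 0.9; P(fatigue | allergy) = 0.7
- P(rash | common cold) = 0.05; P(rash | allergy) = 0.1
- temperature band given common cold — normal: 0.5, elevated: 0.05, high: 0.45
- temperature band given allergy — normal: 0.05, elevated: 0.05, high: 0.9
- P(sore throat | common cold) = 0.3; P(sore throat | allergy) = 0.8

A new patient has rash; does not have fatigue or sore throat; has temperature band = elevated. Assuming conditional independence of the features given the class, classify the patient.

common cold

common cold: 0.7 × (1−0.9) × 0.05 × 0.05 × (1−0.3) = 0.0001225
allergy: 0.3 × (1−0.7) × 0.1 × 0.05 × (1−0.8) = 0.00009
Highest score → common cold.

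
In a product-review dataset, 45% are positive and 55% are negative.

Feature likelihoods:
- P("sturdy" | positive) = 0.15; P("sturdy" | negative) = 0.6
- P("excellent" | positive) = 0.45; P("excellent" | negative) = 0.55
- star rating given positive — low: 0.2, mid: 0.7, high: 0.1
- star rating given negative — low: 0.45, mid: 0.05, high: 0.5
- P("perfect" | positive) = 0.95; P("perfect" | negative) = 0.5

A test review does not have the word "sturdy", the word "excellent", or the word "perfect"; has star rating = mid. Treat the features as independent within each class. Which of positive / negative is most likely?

positive: 0.45 × (1−0.15) × (1−0.45) × 0.7 × (1−0.95) = 0.007363125
negative: 0.55 × (1−0.6) × (1−0.55) × 0.05 × (1−0.5) = 0.002475
Highest score → positive.

positive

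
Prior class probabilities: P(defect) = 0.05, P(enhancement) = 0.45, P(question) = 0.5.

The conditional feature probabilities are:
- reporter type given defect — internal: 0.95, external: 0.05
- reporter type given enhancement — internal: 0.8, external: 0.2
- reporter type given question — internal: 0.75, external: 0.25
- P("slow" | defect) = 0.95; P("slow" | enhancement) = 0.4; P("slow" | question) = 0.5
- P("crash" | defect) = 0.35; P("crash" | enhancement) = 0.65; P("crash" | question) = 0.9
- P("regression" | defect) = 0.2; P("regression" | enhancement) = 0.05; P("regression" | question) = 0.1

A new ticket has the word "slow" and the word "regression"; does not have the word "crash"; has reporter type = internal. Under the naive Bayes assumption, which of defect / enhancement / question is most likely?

defect: 0.05 × 0.95 × 0.95 × (1−0.35) × 0.2 = 0.00586625
enhancement: 0.45 × 0.8 × 0.4 × (1−0.65) × 0.05 = 0.00252
question: 0.5 × 0.75 × 0.5 × (1−0.9) × 0.1 = 0.001875
Highest score → defect.

defect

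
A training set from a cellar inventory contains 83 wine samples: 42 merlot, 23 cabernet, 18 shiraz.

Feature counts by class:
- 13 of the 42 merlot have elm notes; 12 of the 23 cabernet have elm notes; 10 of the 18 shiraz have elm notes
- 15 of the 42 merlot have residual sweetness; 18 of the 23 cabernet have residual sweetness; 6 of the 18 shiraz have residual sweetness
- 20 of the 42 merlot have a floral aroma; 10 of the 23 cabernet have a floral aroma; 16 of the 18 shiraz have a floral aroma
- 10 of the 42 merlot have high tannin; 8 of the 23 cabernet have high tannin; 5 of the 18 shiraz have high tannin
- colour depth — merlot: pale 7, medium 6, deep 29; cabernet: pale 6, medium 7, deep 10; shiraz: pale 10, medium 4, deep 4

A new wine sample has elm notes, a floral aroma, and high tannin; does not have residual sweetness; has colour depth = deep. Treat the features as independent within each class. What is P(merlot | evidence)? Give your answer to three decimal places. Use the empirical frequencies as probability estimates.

0.549

merlot: (42/83) × (13/42) × (27/42) × (20/42) × (10/42) × (29/42) ≈ 0.00788243
cabernet: (23/83) × (12/23) × (5/23) × (10/23) × (8/23) × (10/23) ≈ 0.00206658
shiraz: (18/83) × (10/18) × (12/18) × (16/18) × (5/18) × (4/18) ≈ 0.0044072
P(merlot | x) = 0.00788243 / 0.01435621 ≈ 0.549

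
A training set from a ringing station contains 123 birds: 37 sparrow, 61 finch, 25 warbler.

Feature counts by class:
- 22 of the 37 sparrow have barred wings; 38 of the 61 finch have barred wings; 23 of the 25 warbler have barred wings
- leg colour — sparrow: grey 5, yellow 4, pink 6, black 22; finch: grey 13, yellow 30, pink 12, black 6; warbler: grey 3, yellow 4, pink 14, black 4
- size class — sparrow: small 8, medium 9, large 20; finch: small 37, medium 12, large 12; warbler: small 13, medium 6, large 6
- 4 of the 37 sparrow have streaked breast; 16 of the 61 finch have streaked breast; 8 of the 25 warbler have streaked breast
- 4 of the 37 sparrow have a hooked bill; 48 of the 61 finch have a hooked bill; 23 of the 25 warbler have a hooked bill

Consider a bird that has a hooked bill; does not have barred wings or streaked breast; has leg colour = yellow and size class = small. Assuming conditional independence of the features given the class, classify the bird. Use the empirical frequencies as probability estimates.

sparrow: (37/123) × (15/37) × (4/37) × (8/37) × (33/37) × (4/37) ≈ 0.000274855
finch: (61/123) × (23/61) × (30/61) × (37/61) × (45/61) × (48/61) ≈ 0.0323802
warbler: (25/123) × (2/25) × (4/25) × (13/25) × (17/25) × (23/25) ≈ 0.00084634
Highest score → finch.

finch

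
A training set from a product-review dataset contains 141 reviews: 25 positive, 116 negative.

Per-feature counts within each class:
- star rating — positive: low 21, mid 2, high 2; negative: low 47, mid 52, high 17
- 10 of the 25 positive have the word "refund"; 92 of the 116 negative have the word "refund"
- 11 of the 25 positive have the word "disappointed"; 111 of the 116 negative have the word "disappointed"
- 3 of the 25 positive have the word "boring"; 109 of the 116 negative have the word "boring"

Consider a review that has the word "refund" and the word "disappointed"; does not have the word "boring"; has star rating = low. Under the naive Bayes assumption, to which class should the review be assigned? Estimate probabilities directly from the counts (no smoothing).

positive

positive: (25/141) × (21/25) × (10/25) × (11/25) × (22/25) ≈ 0.0230672
negative: (116/141) × (47/116) × (92/116) × (111/116) × (7/116) ≈ 0.0152656
Highest score → positive.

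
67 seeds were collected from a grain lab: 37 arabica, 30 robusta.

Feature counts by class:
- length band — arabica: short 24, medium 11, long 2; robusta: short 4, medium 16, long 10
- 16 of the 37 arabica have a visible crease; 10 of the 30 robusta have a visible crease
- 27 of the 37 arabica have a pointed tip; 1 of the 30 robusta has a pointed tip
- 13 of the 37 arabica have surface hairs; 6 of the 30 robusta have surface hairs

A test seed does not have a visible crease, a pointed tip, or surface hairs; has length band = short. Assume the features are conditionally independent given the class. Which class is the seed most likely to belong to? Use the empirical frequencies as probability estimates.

arabica

arabica: (37/67) × (24/37) × (21/37) × (10/37) × (24/37) ≈ 0.035642
robusta: (30/67) × (4/30) × (20/30) × (29/30) × (24/30) ≈ 0.0307794
Highest score → arabica.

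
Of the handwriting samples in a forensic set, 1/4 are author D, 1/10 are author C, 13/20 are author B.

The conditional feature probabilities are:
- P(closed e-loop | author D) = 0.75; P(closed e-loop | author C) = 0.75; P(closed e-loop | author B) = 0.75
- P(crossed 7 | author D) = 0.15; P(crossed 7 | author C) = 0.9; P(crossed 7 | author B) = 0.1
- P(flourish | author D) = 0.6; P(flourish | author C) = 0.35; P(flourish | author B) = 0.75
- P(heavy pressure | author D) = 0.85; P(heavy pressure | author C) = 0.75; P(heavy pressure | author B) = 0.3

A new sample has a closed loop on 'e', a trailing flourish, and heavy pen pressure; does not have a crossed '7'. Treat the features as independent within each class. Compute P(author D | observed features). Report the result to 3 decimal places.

0.447

author D: 0.25 × 0.75 × (1−0.15) × 0.6 × 0.85 = 0.08128125
author C: 0.1 × 0.75 × (1−0.9) × 0.35 × 0.75 = 0.00196875
author B: 0.65 × 0.75 × (1−0.1) × 0.75 × 0.3 = 0.09871875
P(author D | x) = 0.08128125 / 0.18196875 ≈ 0.447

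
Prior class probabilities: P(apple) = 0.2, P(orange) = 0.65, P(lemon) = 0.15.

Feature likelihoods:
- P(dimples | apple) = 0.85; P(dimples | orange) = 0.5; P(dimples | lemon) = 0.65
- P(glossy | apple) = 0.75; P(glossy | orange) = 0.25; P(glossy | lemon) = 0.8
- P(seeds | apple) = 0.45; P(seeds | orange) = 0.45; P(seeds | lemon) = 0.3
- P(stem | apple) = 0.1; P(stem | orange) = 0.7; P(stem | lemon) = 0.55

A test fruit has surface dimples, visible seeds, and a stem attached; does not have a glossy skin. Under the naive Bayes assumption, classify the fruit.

apple: 0.2 × 0.85 × (1−0.75) × 0.45 × 0.1 = 0.0019125
orange: 0.65 × 0.5 × (1−0.25) × 0.45 × 0.7 = 0.07678125
lemon: 0.15 × 0.65 × (1−0.8) × 0.3 × 0.55 = 0.0032175
Highest score → orange.

orange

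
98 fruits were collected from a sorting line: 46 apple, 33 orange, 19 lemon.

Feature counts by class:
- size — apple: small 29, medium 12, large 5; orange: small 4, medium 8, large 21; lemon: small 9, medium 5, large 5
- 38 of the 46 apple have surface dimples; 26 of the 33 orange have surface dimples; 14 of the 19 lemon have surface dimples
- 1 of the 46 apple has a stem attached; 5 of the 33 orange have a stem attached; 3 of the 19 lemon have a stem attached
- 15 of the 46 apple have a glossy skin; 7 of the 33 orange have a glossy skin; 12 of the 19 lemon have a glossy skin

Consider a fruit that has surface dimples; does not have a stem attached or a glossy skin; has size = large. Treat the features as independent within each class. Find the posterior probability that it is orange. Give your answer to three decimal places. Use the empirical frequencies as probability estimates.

apple: (46/98) × (5/46) × (38/46) × (45/46) × (31/46) ≈ 0.0277861
orange: (33/98) × (21/33) × (26/33) × (28/33) × (26/33) ≈ 0.112864
lemon: (19/98) × (5/19) × (14/19) × (16/19) × (7/19) ≈ 0.0116635
P(orange | x) = 0.112864 / 0.1523136 ≈ 0.741

0.741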